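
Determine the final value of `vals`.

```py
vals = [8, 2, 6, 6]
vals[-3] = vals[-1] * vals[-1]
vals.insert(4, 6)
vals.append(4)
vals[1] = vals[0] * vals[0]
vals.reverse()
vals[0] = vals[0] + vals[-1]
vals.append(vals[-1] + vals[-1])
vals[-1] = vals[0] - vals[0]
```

[12, 6, 6, 6, 64, 8, 0]

vals[-3] = vals[-1]*vals[-1] = 6*6 = 36 → [8, 36, 6, 6]
insert 6 at 4 → [8, 36, 6, 6, 6]
append 4 → [8, 36, 6, 6, 6, 4]
vals[1] = vals[0]*vals[0] = 8*8 = 64 → [8, 64, 6, 6, 6, 4]
reverse → [4, 6, 6, 6, 64, 8]
vals[0] = vals[0]+vals[-1] = 4+8 = 12 → [12, 6, 6, 6, 64, 8]
append vals[-1]+vals[-1] = 8+8 = 16 → [12, 6, 6, 6, 64, 8, 16]
vals[-1] = vals[0]-vals[0] = 12-12 = 0 → [12, 6, 6, 6, 64, 8, 0]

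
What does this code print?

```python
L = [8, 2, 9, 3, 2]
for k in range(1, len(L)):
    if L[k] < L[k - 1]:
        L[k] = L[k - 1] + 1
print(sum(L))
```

k=1: 2<8, L[1] = 8+1 = 9 → [8, 9, 9, 3, 2]
k=2: 9>=9, unchanged → [8, 9, 9, 3, 2]
k=3: 3<9, L[3] = 9+1 = 10 → [8, 9, 9, 10, 2]
k=4: 2<10, L[4] = 10+1 = 11 → [8, 9, 9, 10, 11]
sum = 47

47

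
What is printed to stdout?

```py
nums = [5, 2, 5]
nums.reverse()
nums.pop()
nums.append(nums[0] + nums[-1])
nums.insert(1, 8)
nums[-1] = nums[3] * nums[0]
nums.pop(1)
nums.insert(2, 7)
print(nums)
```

reverse → [5, 2, 5]
pop() removes 5 → [5, 2]
append nums[0]+nums[-1] = 5+2 = 7 → [5, 2, 7]
insert 8 at 1 → [5, 8, 2, 7]
nums[-1] = nums[3]*nums[0] = 7*5 = 35 → [5, 8, 2, 35]
pop(1) removes 8 → [5, 2, 35]
insert 7 at 2 → [5, 2, 7, 35]

[5, 2, 7, 35]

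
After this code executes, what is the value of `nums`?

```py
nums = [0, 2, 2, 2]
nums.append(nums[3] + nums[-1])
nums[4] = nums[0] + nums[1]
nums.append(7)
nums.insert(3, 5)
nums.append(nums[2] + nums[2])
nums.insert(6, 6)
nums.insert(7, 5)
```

append nums[3]+nums[-1] = 2+2 = 4 → [0, 2, 2, 2, 4]
nums[4] = nums[0]+nums[1] = 0+2 = 2 → [0, 2, 2, 2, 2]
append 7 → [0, 2, 2, 2, 2, 7]
insert 5 at 3 → [0, 2, 2, 5, 2, 2, 7]
append nums[2]+nums[2] = 2+2 = 4 → [0, 2, 2, 5, 2, 2, 7, 4]
insert 6 at 6 → [0, 2, 2, 5, 2, 2, 6, 7, 4]
insert 5 at 7 → [0, 2, 2, 5, 2, 2, 6, 5, 7, 4]

[0, 2, 2, 5, 2, 2, 6, 5, 7, 4]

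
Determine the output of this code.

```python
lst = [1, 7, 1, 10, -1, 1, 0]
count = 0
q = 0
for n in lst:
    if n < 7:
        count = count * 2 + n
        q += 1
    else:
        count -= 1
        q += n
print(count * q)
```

n=1: <7, count = 0*2+1 = 1; q=1
n=7: not <7, count = 1-1 = 0; q=8
n=1: <7, count = 0*2+1 = 1; q=9
n=10: not <7, count = 1-1 = 0; q=19
n=-1: <7, count = 0*2+(-1) = -1; q=20
n=1: <7, count = (-1)*2+1 = -1; q=21
n=0: <7, count = (-1)*2+0 = -2; q=22
count*q = (-2)*22 = -44

-44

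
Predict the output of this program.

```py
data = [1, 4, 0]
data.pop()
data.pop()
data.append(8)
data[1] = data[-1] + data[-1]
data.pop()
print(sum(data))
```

1

pop() removes 0 → [1, 4]
pop() removes 4 → [1]
append 8 → [1, 8]
data[1] = data[-1]+data[-1] = 8+8 = 16 → [1, 16]
pop() removes 16 → [1]
sum = 1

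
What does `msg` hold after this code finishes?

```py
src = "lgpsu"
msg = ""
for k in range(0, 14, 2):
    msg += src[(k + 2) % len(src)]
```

'pugslpu'

k=0: add src[2]='p' → 'p'
k=2: add src[4]='u' → 'pu'
k=4: add src[1]='g' → 'pug'
k=6: add src[3]='s' → 'pugs'
k=8: add src[0]='l' → 'pugsl'
k=10: add src[2]='p' → 'pugslp'
k=12: add src[4]='u' → 'pugslpu'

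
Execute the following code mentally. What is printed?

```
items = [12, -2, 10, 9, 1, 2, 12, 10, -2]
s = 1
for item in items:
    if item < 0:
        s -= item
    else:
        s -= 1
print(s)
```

-2

item=12: not <0, s = 1-1 = 0
item=-2: <0, s = 0-(-2) = 2
item=10: not <0, s = 2-1 = 1
item=9: not <0, s = 1-1 = 0
item=1: not <0, s = 0-1 = -1
item=2: not <0, s = (-1)-1 = -2
item=12: not <0, s = (-2)-1 = -3
item=10: not <0, s = (-3)-1 = -4
item=-2: <0, s = (-4)-(-2) = -2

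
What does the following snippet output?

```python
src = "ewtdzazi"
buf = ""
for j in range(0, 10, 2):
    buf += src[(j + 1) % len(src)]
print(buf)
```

wdaiw

j=0: add src[1]='w' → 'w'
j=2: add src[3]='d' → 'wd'
j=4: add src[5]='a' → 'wda'
j=6: add src[7]='i' → 'wdai'
j=8: add src[1]='w' → 'wdaiw'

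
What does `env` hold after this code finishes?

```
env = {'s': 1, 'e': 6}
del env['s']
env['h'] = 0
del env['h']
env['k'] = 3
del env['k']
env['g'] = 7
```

{'e': 6, 'g': 7}

del 's' → {'e': 6}
env['h'] = 0 → {'e': 6, 'h': 0}
del 'h' → {'e': 6}
env['k'] = 3 → {'e': 6, 'k': 3}
del 'k' → {'e': 6}
env['g'] = 7 → {'e': 6, 'g': 7}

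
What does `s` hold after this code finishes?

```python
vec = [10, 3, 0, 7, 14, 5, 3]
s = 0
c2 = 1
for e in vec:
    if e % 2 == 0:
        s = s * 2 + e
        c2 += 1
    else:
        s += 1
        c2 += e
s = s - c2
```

e=10: even, s = 0*2+10 = 10; c2=2
e=3: not even, s = 10+1 = 11; c2=5
e=0: even, s = 11*2+0 = 22; c2=6
e=7: not even, s = 22+1 = 23; c2=13
e=14: even, s = 23*2+14 = 60; c2=14
e=5: not even, s = 60+1 = 61; c2=19
e=3: not even, s = 61+1 = 62; c2=22
s-c2 = 62-22 = 40

40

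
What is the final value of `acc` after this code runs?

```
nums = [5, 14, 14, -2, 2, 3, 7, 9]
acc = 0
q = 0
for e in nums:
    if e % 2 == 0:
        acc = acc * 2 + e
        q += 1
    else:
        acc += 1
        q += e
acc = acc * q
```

e=5: not even, acc = 0+1 = 1; q=5
e=14: even, acc = 1*2+14 = 16; q=6
e=14: even, acc = 16*2+14 = 46; q=7
e=-2: even, acc = 46*2+(-2) = 90; q=8
e=2: even, acc = 90*2+2 = 182; q=9
e=3: not even, acc = 182+1 = 183; q=12
e=7: not even, acc = 183+1 = 184; q=19
e=9: not even, acc = 184+1 = 185; q=28
acc*q = 185*28 = 5180

5180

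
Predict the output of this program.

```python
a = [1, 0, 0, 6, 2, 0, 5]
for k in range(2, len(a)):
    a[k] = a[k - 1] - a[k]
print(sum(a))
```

-34

k=2: a[2] = 0-0 = 0 → [1, 0, 0, 6, 2, 0, 5]
k=3: a[3] = 0-6 = -6 → [1, 0, 0, -6, 2, 0, 5]
k=4: a[4] = (-6)-2 = -8 → [1, 0, 0, -6, -8, 0, 5]
k=5: a[5] = (-8)-0 = -8 → [1, 0, 0, -6, -8, -8, 5]
k=6: a[6] = (-8)-5 = -13 → [1, 0, 0, -6, -8, -8, -13]
sum = -34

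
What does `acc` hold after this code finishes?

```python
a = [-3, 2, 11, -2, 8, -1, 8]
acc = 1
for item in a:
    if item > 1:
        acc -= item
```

-28

item=-3: not >1
item=2: >1, acc = 1-2 = -1
item=11: >1, acc = (-1)-11 = -12
item=-2: not >1
item=8: >1, acc = (-12)-8 = -20
item=-1: not >1
item=8: >1, acc = (-20)-8 = -28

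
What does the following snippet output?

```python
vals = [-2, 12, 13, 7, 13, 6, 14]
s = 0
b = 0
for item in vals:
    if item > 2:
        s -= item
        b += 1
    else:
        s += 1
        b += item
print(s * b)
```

item=-2: not >2, s = 0+1 = 1; b=-2
item=12: >2, s = 1-12 = -11; b=-1
item=13: >2, s = (-11)-13 = -24; b=0
item=7: >2, s = (-24)-7 = -31; b=1
item=13: >2, s = (-31)-13 = -44; b=2
item=6: >2, s = (-44)-6 = -50; b=3
item=14: >2, s = (-50)-14 = -64; b=4
s*b = (-64)*4 = -256

-256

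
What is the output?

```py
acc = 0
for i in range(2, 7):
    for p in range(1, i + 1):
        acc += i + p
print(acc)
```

i=2,p=1: acc = 0+3 = 3
i=2,p=2: acc = 3+4 = 7
i=3,p=1: acc = 7+4 = 11
i=3,p=2: acc = 11+5 = 16
i=3,p=3: acc = 16+6 = 22
i=4,p=1: acc = 22+5 = 27
i=4,p=2: acc = 27+6 = 33
i=4,p=3: acc = 33+7 = 40
i=4,p=4: acc = 40+8 = 48
i=5,p=1: acc = 48+6 = 54
i=5,p=2: acc = 54+7 = 61
i=5,p=3: acc = 61+8 = 69
i=5,p=4: acc = 69+9 = 78
i=5,p=5: acc = 78+10 = 88
i=6,p=1: acc = 88+7 = 95
i=6,p=2: acc = 95+8 = 103
i=6,p=3: acc = 103+9 = 112
i=6,p=4: acc = 112+10 = 122
i=6,p=5: acc = 122+11 = 133
i=6,p=6: acc = 133+12 = 145

145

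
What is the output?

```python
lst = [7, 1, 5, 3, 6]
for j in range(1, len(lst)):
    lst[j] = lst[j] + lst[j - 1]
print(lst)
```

[7, 8, 13, 16, 22]

j=1: lst[1] = 1+7 = 8 → [7, 8, 5, 3, 6]
j=2: lst[2] = 5+8 = 13 → [7, 8, 13, 3, 6]
j=3: lst[3] = 3+13 = 16 → [7, 8, 13, 16, 6]
j=4: lst[4] = 6+16 = 22 → [7, 8, 13, 16, 22]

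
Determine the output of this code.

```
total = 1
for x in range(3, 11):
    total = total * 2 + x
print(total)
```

1268

x=3: total = 1*2+3 = 5
x=4: total = 5*2+4 = 14
x=5: total = 14*2+5 = 33
x=6: total = 33*2+6 = 72
x=7: total = 72*2+7 = 151
x=8: total = 151*2+8 = 310
x=9: total = 310*2+9 = 629
x=10: total = 629*2+10 = 1268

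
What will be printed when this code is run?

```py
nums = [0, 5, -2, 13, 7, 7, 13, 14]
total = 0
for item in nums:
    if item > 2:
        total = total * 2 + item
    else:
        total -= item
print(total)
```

556

item=0: not >2, total = 0-0 = 0
item=5: >2, total = 0*2+5 = 5
item=-2: not >2, total = 5-(-2) = 7
item=13: >2, total = 7*2+13 = 27
item=7: >2, total = 27*2+7 = 61
item=7: >2, total = 61*2+7 = 129
item=13: >2, total = 129*2+13 = 271
item=14: >2, total = 271*2+14 = 556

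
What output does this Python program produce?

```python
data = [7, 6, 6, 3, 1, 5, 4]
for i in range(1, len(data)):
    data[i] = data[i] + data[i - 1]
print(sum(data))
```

i=1: data[1] = 6+7 = 13 → [7, 13, 6, 3, 1, 5, 4]
i=2: data[2] = 6+13 = 19 → [7, 13, 19, 3, 1, 5, 4]
i=3: data[3] = 3+19 = 22 → [7, 13, 19, 22, 1, 5, 4]
i=4: data[4] = 1+22 = 23 → [7, 13, 19, 22, 23, 5, 4]
i=5: data[5] = 5+23 = 28 → [7, 13, 19, 22, 23, 28, 4]
i=6: data[6] = 4+28 = 32 → [7, 13, 19, 22, 23, 28, 32]
sum = 144

144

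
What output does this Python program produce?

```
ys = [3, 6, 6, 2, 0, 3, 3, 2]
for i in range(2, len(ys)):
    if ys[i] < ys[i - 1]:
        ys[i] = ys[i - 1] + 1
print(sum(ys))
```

60

i=2: 6>=6, unchanged → [3, 6, 6, 2, 0, 3, 3, 2]
i=3: 2<6, ys[3] = 6+1 = 7 → [3, 6, 6, 7, 0, 3, 3, 2]
i=4: 0<7, ys[4] = 7+1 = 8 → [3, 6, 6, 7, 8, 3, 3, 2]
i=5: 3<8, ys[5] = 8+1 = 9 → [3, 6, 6, 7, 8, 9, 3, 2]
i=6: 3<9, ys[6] = 9+1 = 10 → [3, 6, 6, 7, 8, 9, 10, 2]
i=7: 2<10, ys[7] = 10+1 = 11 → [3, 6, 6, 7, 8, 9, 10, 11]
sum = 60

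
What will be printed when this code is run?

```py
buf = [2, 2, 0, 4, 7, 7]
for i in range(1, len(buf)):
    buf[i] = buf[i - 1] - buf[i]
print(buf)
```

i=1: buf[1] = 2-2 = 0 → [2, 0, 0, 4, 7, 7]
i=2: buf[2] = 0-0 = 0 → [2, 0, 0, 4, 7, 7]
i=3: buf[3] = 0-4 = -4 → [2, 0, 0, -4, 7, 7]
i=4: buf[4] = (-4)-7 = -11 → [2, 0, 0, -4, -11, 7]
i=5: buf[5] = (-11)-7 = -18 → [2, 0, 0, -4, -11, -18]

[2, 0, 0, -4, -11, -18]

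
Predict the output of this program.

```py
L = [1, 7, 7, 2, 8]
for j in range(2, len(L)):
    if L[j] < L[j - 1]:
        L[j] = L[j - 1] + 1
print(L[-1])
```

j=2: 7>=7, unchanged → [1, 7, 7, 2, 8]
j=3: 2<7, L[3] = 7+1 = 8 → [1, 7, 7, 8, 8]
j=4: 8>=8, unchanged → [1, 7, 7, 8, 8]

8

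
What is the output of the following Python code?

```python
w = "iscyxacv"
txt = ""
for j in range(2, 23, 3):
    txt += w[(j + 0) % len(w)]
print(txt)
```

caiycsx

j=2: add w[2]='c' → 'c'
j=5: add w[5]='a' → 'ca'
j=8: add w[0]='i' → 'cai'
j=11: add w[3]='y' → 'caiy'
j=14: add w[6]='c' → 'caiyc'
j=17: add w[1]='s' → 'caiycs'
j=20: add w[4]='x' → 'caiycsx'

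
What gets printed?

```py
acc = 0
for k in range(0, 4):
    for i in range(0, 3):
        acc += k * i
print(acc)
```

k=0,i=0: acc = 0+0 = 0
k=0,i=1: acc = 0+0 = 0
k=0,i=2: acc = 0+0 = 0
k=1,i=0: acc = 0+0 = 0
k=1,i=1: acc = 0+1 = 1
k=1,i=2: acc = 1+2 = 3
k=2,i=0: acc = 3+0 = 3
k=2,i=1: acc = 3+2 = 5
k=2,i=2: acc = 5+4 = 9
k=3,i=0: acc = 9+0 = 9
k=3,i=1: acc = 9+3 = 12
k=3,i=2: acc = 12+6 = 18

18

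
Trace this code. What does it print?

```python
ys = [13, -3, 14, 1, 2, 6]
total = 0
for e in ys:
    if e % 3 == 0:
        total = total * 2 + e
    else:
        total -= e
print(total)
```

e=13: not %3==0, total = 0-13 = -13
e=-3: %3==0, total = (-13)*2+(-3) = -29
e=14: not %3==0, total = (-29)-14 = -43
e=1: not %3==0, total = (-43)-1 = -44
e=2: not %3==0, total = (-44)-2 = -46
e=6: %3==0, total = (-46)*2+6 = -86

-86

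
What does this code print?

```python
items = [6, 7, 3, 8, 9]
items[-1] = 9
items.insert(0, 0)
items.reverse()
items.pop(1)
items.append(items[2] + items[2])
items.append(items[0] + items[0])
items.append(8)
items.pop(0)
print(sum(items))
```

items[-1] = 9 → [6, 7, 3, 8, 9]
insert 0 at 0 → [0, 6, 7, 3, 8, 9]
reverse → [9, 8, 3, 7, 6, 0]
pop(1) removes 8 → [9, 3, 7, 6, 0]
append items[2]+items[2] = 7+7 = 14 → [9, 3, 7, 6, 0, 14]
append items[0]+items[0] = 9+9 = 18 → [9, 3, 7, 6, 0, 14, 18]
append 8 → [9, 3, 7, 6, 0, 14, 18, 8]
pop(0) removes 9 → [3, 7, 6, 0, 14, 18, 8]
sum = 56

56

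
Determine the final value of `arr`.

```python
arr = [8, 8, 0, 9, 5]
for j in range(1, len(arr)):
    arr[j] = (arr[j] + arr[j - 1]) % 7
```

j=1: arr[1] = (8+8)%7 = 2 → [8, 2, 0, 9, 5]
j=2: arr[2] = (0+2)%7 = 2 → [8, 2, 2, 9, 5]
j=3: arr[3] = (9+2)%7 = 4 → [8, 2, 2, 4, 5]
j=4: arr[4] = (5+4)%7 = 2 → [8, 2, 2, 4, 2]

[8, 2, 2, 4, 2]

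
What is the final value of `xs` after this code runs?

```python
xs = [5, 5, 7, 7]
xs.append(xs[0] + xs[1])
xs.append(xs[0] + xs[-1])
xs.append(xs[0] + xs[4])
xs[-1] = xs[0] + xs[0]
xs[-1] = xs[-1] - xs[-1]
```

[5, 5, 7, 7, 10, 15, 0]

append xs[0]+xs[1] = 5+5 = 10 → [5, 5, 7, 7, 10]
append xs[0]+xs[-1] = 5+10 = 15 → [5, 5, 7, 7, 10, 15]
append xs[0]+xs[4] = 5+10 = 15 → [5, 5, 7, 7, 10, 15, 15]
xs[-1] = xs[0]+xs[0] = 5+5 = 10 → [5, 5, 7, 7, 10, 15, 10]
xs[-1] = xs[-1]-xs[-1] = 10-10 = 0 → [5, 5, 7, 7, 10, 15, 0]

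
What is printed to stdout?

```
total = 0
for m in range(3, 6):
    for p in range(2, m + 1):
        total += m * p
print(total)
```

121

m=3,p=2: total = 0+6 = 6
m=3,p=3: total = 6+9 = 15
m=4,p=2: total = 15+8 = 23
m=4,p=3: total = 23+12 = 35
m=4,p=4: total = 35+16 = 51
m=5,p=2: total = 51+10 = 61
m=5,p=3: total = 61+15 = 76
m=5,p=4: total = 76+20 = 96
m=5,p=5: total = 96+25 = 121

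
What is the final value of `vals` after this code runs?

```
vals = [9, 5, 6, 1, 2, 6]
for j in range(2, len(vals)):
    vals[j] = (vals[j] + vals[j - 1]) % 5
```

j=2: vals[2] = (6+5)%5 = 1 → [9, 5, 1, 1, 2, 6]
j=3: vals[3] = (1+1)%5 = 2 → [9, 5, 1, 2, 2, 6]
j=4: vals[4] = (2+2)%5 = 4 → [9, 5, 1, 2, 4, 6]
j=5: vals[5] = (6+4)%5 = 0 → [9, 5, 1, 2, 4, 0]

[9, 5, 1, 2, 4, 0]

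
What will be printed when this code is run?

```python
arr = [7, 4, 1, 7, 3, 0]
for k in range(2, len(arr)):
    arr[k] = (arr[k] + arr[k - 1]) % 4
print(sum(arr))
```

18

k=2: arr[2] = (1+4)%4 = 1 → [7, 4, 1, 7, 3, 0]
k=3: arr[3] = (7+1)%4 = 0 → [7, 4, 1, 0, 3, 0]
k=4: arr[4] = (3+0)%4 = 3 → [7, 4, 1, 0, 3, 0]
k=5: arr[5] = (0+3)%4 = 3 → [7, 4, 1, 0, 3, 3]
sum = 18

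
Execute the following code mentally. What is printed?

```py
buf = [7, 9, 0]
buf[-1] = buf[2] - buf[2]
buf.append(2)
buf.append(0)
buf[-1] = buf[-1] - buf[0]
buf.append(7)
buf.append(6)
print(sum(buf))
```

buf[-1] = buf[2]-buf[2] = 0-0 = 0 → [7, 9, 0]
append 2 → [7, 9, 0, 2]
append 0 → [7, 9, 0, 2, 0]
buf[-1] = buf[-1]-buf[0] = 0-7 = -7 → [7, 9, 0, 2, -7]
append 7 → [7, 9, 0, 2, -7, 7]
append 6 → [7, 9, 0, 2, -7, 7, 6]
sum = 24

24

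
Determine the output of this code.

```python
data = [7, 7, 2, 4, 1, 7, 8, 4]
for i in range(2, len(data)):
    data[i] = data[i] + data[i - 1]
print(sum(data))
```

i=2: data[2] = 2+7 = 9 → [7, 7, 9, 4, 1, 7, 8, 4]
i=3: data[3] = 4+9 = 13 → [7, 7, 9, 13, 1, 7, 8, 4]
i=4: data[4] = 1+13 = 14 → [7, 7, 9, 13, 14, 7, 8, 4]
i=5: data[5] = 7+14 = 21 → [7, 7, 9, 13, 14, 21, 8, 4]
i=6: data[6] = 8+21 = 29 → [7, 7, 9, 13, 14, 21, 29, 4]
i=7: data[7] = 4+29 = 33 → [7, 7, 9, 13, 14, 21, 29, 33]
sum = 133

133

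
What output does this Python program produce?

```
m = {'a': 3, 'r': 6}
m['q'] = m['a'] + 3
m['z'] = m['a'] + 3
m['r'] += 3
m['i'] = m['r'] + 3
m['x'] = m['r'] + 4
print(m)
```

{'a': 3, 'r': 9, 'q': 6, 'z': 6, 'i': 12, 'x': 13}

m['q'] = m['a']+3 = 6 → {'a': 3, 'r': 6, 'q': 6}
m['z'] = m['a']+3 = 6 → {'a': 3, 'r': 6, 'q': 6, 'z': 6}
m['r'] = 6+3 = 9 → {'a': 3, 'r': 9, 'q': 6, 'z': 6}
m['i'] = m['r']+3 = 12 → {'a': 3, 'r': 9, 'q': 6, 'z': 6, 'i': 12}
m['x'] = m['r']+4 = 13 → {'a': 3, 'r': 9, 'q': 6, 'z': 6, 'i': 12, 'x': 13}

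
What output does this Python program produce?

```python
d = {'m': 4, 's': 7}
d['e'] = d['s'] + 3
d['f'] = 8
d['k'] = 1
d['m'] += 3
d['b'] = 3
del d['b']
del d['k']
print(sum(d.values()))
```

d['e'] = d['s']+3 = 10 → {'m': 4, 's': 7, 'e': 10}
d['f'] = 8 → {'m': 4, 's': 7, 'e': 10, 'f': 8}
d['k'] = 1 → {'m': 4, 's': 7, 'e': 10, 'f': 8, 'k': 1}
d['m'] = 4+3 = 7 → {'m': 7, 's': 7, 'e': 10, 'f': 8, 'k': 1}
d['b'] = 3 → {'m': 7, 's': 7, 'e': 10, 'f': 8, 'k': 1, 'b': 3}
del 'b' → {'m': 7, 's': 7, 'e': 10, 'f': 8, 'k': 1}
del 'k' → {'m': 7, 's': 7, 'e': 10, 'f': 8}
sum of values = 32

32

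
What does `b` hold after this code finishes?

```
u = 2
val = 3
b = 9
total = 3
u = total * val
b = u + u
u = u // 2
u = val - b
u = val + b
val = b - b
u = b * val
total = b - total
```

18

u = 3*3 = 9
b = 9+9 = 18
u = 9//2 = 4
u = 3-18 = -15
u = 3+18 = 21
val = 18-18 = 0
u = 18*0 = 0
total = 18-3 = 15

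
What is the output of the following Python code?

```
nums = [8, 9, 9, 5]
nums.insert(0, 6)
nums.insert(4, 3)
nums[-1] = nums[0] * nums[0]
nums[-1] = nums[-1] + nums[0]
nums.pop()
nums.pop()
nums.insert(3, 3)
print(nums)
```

insert 6 at 0 → [6, 8, 9, 9, 5]
insert 3 at 4 → [6, 8, 9, 9, 3, 5]
nums[-1] = nums[0]*nums[0] = 6*6 = 36 → [6, 8, 9, 9, 3, 36]
nums[-1] = nums[-1]+nums[0] = 36+6 = 42 → [6, 8, 9, 9, 3, 42]
pop() removes 42 → [6, 8, 9, 9, 3]
pop() removes 3 → [6, 8, 9, 9]
insert 3 at 3 → [6, 8, 9, 3, 9]

[6, 8, 9, 3, 9]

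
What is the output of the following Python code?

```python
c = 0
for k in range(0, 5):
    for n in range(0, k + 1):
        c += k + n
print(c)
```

60

k=0,n=0: c = 0+0 = 0
k=1,n=0: c = 0+1 = 1
k=1,n=1: c = 1+2 = 3
k=2,n=0: c = 3+2 = 5
k=2,n=1: c = 5+3 = 8
k=2,n=2: c = 8+4 = 12
k=3,n=0: c = 12+3 = 15
k=3,n=1: c = 15+4 = 19
k=3,n=2: c = 19+5 = 24
k=3,n=3: c = 24+6 = 30
k=4,n=0: c = 30+4 = 34
k=4,n=1: c = 34+5 = 39
k=4,n=2: c = 39+6 = 45
k=4,n=3: c = 45+7 = 52
k=4,n=4: c = 52+8 = 60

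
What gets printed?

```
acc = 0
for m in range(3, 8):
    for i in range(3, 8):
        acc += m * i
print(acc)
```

625

m=3,i=3: acc = 0+9 = 9
m=3,i=4: acc = 9+12 = 21
m=3,i=5: acc = 21+15 = 36
m=3,i=6: acc = 36+18 = 54
m=3,i=7: acc = 54+21 = 75
m=4,i=3: acc = 75+12 = 87
m=4,i=4: acc = 87+16 = 103
m=4,i=5: acc = 103+20 = 123
m=4,i=6: acc = 123+24 = 147
m=4,i=7: acc = 147+28 = 175
m=5,i=3: acc = 175+15 = 190
m=5,i=4: acc = 190+20 = 210
m=5,i=5: acc = 210+25 = 235
m=5,i=6: acc = 235+30 = 265
m=5,i=7: acc = 265+35 = 300
m=6,i=3: acc = 300+18 = 318
m=6,i=4: acc = 318+24 = 342
m=6,i=5: acc = 342+30 = 372
m=6,i=6: acc = 372+36 = 408
m=6,i=7: acc = 408+42 = 450
m=7,i=3: acc = 450+21 = 471
m=7,i=4: acc = 471+28 = 499
m=7,i=5: acc = 499+35 = 534
m=7,i=6: acc = 534+42 = 576
m=7,i=7: acc = 576+49 = 625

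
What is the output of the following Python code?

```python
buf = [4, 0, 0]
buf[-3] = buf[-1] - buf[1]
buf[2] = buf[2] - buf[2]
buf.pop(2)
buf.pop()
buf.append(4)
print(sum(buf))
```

buf[-3] = buf[-1]-buf[1] = 0-0 = 0 → [0, 0, 0]
buf[2] = buf[2]-buf[2] = 0-0 = 0 → [0, 0, 0]
pop(2) removes 0 → [0, 0]
pop() removes 0 → [0]
append 4 → [0, 4]
sum = 4

4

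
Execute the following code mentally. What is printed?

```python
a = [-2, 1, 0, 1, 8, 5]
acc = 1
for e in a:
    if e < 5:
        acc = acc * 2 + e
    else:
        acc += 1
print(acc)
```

e=-2: <5, acc = 1*2+(-2) = 0
e=1: <5, acc = 0*2+1 = 1
e=0: <5, acc = 1*2+0 = 2
e=1: <5, acc = 2*2+1 = 5
e=8: not <5, acc = 5+1 = 6
e=5: not <5, acc = 6+1 = 7

7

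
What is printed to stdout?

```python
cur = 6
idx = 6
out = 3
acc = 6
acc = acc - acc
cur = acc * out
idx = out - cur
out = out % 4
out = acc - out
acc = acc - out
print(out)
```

acc = 6-6 = 0
cur = 0*3 = 0
idx = 3-0 = 3
out = 3%4 = 3
out = 0-3 = -3
acc = 0-(-3) = 3

-3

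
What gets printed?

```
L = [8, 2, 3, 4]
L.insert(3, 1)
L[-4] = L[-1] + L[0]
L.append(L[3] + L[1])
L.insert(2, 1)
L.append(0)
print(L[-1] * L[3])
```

insert 1 at 3 → [8, 2, 3, 1, 4]
L[-4] = L[-1]+L[0] = 4+8 = 12 → [8, 12, 3, 1, 4]
append L[3]+L[1] = 1+12 = 13 → [8, 12, 3, 1, 4, 13]
insert 1 at 2 → [8, 12, 1, 3, 1, 4, 13]
append 0 → [8, 12, 1, 3, 1, 4, 13, 0]
L[-1]*L[3] = 0*3 = 0

0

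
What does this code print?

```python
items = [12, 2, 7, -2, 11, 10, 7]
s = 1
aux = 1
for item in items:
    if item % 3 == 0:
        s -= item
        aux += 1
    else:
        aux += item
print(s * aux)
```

item=12: %3==0, s = 1-12 = -11; aux=2
item=2: not %3==0; aux=4
item=7: not %3==0; aux=11
item=-2: not %3==0; aux=9
item=11: not %3==0; aux=20
item=10: not %3==0; aux=30
item=7: not %3==0; aux=37
s*aux = (-11)*37 = -407

-407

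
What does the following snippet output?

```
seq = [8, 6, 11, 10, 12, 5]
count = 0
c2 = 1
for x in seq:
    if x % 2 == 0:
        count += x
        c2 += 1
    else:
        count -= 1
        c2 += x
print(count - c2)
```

13

x=8: even, count = 0+8 = 8; c2=2
x=6: even, count = 8+6 = 14; c2=3
x=11: not even, count = 14-1 = 13; c2=14
x=10: even, count = 13+10 = 23; c2=15
x=12: even, count = 23+12 = 35; c2=16
x=5: not even, count = 35-1 = 34; c2=21
count-c2 = 34-21 = 13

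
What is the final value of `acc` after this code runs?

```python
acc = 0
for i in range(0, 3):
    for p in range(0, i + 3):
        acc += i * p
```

26

i=0,p=0: acc = 0+0 = 0
i=0,p=1: acc = 0+0 = 0
i=0,p=2: acc = 0+0 = 0
i=1,p=0: acc = 0+0 = 0
i=1,p=1: acc = 0+1 = 1
i=1,p=2: acc = 1+2 = 3
i=1,p=3: acc = 3+3 = 6
i=2,p=0: acc = 6+0 = 6
i=2,p=1: acc = 6+2 = 8
i=2,p=2: acc = 8+4 = 12
i=2,p=3: acc = 12+6 = 18
i=2,p=4: acc = 18+8 = 26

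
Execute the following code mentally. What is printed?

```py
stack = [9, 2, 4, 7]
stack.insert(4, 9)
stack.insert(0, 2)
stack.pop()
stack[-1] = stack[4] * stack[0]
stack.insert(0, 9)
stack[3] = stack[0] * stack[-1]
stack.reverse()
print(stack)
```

[14, 4, 126, 9, 2, 9]

insert 9 at 4 → [9, 2, 4, 7, 9]
insert 2 at 0 → [2, 9, 2, 4, 7, 9]
pop() removes 9 → [2, 9, 2, 4, 7]
stack[-1] = stack[4]*stack[0] = 7*2 = 14 → [2, 9, 2, 4, 14]
insert 9 at 0 → [9, 2, 9, 2, 4, 14]
stack[3] = stack[0]*stack[-1] = 9*14 = 126 → [9, 2, 9, 126, 4, 14]
reverse → [14, 4, 126, 9, 2, 9]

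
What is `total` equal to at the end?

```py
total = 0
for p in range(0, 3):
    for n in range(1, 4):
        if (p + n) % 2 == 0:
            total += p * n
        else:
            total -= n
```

p=0,n=1: odd sum, total = 0-1 = -1
p=0,n=2: even sum, total = (-1)+0 = -1
p=0,n=3: odd sum, total = (-1)-3 = -4
p=1,n=1: even sum, total = (-4)+1 = -3
p=1,n=2: odd sum, total = (-3)-2 = -5
p=1,n=3: even sum, total = (-5)+3 = -2
p=2,n=1: odd sum, total = (-2)-1 = -3
p=2,n=2: even sum, total = (-3)+4 = 1
p=2,n=3: odd sum, total = 1-3 = -2

-2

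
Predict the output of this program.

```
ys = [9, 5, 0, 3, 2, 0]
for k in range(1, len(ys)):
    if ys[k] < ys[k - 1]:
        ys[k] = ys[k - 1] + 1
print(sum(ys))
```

k=1: 5<9, ys[1] = 9+1 = 10 → [9, 10, 0, 3, 2, 0]
k=2: 0<10, ys[2] = 10+1 = 11 → [9, 10, 11, 3, 2, 0]
k=3: 3<11, ys[3] = 11+1 = 12 → [9, 10, 11, 12, 2, 0]
k=4: 2<12, ys[4] = 12+1 = 13 → [9, 10, 11, 12, 13, 0]
k=5: 0<13, ys[5] = 13+1 = 14 → [9, 10, 11, 12, 13, 14]
sum = 69

69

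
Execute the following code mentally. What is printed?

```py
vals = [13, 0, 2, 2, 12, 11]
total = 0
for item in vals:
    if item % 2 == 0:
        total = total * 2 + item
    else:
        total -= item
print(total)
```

-195

item=13: not even, total = 0-13 = -13
item=0: even, total = (-13)*2+0 = -26
item=2: even, total = (-26)*2+2 = -50
item=2: even, total = (-50)*2+2 = -98
item=12: even, total = (-98)*2+12 = -184
item=11: not even, total = (-184)-11 = -195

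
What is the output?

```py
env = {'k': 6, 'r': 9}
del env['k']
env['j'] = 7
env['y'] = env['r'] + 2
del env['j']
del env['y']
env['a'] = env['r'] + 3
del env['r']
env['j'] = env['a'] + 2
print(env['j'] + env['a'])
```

26

del 'k' → {'r': 9}
env['j'] = 7 → {'r': 9, 'j': 7}
env['y'] = env['r']+2 = 11 → {'r': 9, 'j': 7, 'y': 11}
del 'j' → {'r': 9, 'y': 11}
del 'y' → {'r': 9}
env['a'] = env['r']+3 = 12 → {'r': 9, 'a': 12}
del 'r' → {'a': 12}
env['j'] = env['a']+2 = 14 → {'a': 12, 'j': 14}
env['j']+env['a'] = 14+12 = 26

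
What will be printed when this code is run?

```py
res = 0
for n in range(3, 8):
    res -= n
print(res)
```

-25

n=3: res = 0-3 = -3
n=4: res = (-3)-4 = -7
n=5: res = (-7)-5 = -12
n=6: res = (-12)-6 = -18
n=7: res = (-18)-7 = -25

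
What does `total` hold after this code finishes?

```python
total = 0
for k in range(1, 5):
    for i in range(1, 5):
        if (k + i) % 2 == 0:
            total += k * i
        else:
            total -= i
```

32

k=1,i=1: even sum, total = 0+1 = 1
k=1,i=2: odd sum, total = 1-2 = -1
k=1,i=3: even sum, total = (-1)+3 = 2
k=1,i=4: odd sum, total = 2-4 = -2
k=2,i=1: odd sum, total = (-2)-1 = -3
k=2,i=2: even sum, total = (-3)+4 = 1
k=2,i=3: odd sum, total = 1-3 = -2
k=2,i=4: even sum, total = (-2)+8 = 6
k=3,i=1: even sum, total = 6+3 = 9
k=3,i=2: odd sum, total = 9-2 = 7
k=3,i=3: even sum, total = 7+9 = 16
k=3,i=4: odd sum, total = 16-4 = 12
k=4,i=1: odd sum, total = 12-1 = 11
k=4,i=2: even sum, total = 11+8 = 19
k=4,i=3: odd sum, total = 19-3 = 16
k=4,i=4: even sum, total = 16+16 = 32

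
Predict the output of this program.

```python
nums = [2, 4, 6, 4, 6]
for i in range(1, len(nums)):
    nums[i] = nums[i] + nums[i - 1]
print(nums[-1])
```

i=1: nums[1] = 4+2 = 6 → [2, 6, 6, 4, 6]
i=2: nums[2] = 6+6 = 12 → [2, 6, 12, 4, 6]
i=3: nums[3] = 4+12 = 16 → [2, 6, 12, 16, 6]
i=4: nums[4] = 6+16 = 22 → [2, 6, 12, 16, 22]

22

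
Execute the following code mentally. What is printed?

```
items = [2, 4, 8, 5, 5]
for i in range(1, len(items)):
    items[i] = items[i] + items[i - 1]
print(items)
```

[2, 6, 14, 19, 24]

i=1: items[1] = 4+2 = 6 → [2, 6, 8, 5, 5]
i=2: items[2] = 8+6 = 14 → [2, 6, 14, 5, 5]
i=3: items[3] = 5+14 = 19 → [2, 6, 14, 19, 5]
i=4: items[4] = 5+19 = 24 → [2, 6, 14, 19, 24]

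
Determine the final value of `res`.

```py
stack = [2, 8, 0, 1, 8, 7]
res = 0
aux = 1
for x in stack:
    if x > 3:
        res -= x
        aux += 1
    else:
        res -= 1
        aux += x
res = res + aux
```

x=2: not >3, res = 0-1 = -1; aux=3
x=8: >3, res = (-1)-8 = -9; aux=4
x=0: not >3, res = (-9)-1 = -10; aux=4
x=1: not >3, res = (-10)-1 = -11; aux=5
x=8: >3, res = (-11)-8 = -19; aux=6
x=7: >3, res = (-19)-7 = -26; aux=7
res+aux = (-26)+7 = -19

-19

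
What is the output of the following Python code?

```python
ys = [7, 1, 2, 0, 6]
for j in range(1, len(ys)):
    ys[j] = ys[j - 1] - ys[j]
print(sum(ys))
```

j=1: ys[1] = 7-1 = 6 → [7, 6, 2, 0, 6]
j=2: ys[2] = 6-2 = 4 → [7, 6, 4, 0, 6]
j=3: ys[3] = 4-0 = 4 → [7, 6, 4, 4, 6]
j=4: ys[4] = 4-6 = -2 → [7, 6, 4, 4, -2]
sum = 19

19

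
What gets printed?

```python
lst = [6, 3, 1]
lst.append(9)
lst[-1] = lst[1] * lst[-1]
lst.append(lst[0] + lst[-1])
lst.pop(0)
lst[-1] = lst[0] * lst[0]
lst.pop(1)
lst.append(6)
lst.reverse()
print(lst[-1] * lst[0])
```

append 9 → [6, 3, 1, 9]
lst[-1] = lst[1]*lst[-1] = 3*9 = 27 → [6, 3, 1, 27]
append lst[0]+lst[-1] = 6+27 = 33 → [6, 3, 1, 27, 33]
pop(0) removes 6 → [3, 1, 27, 33]
lst[-1] = lst[0]*lst[0] = 3*3 = 9 → [3, 1, 27, 9]
pop(1) removes 1 → [3, 27, 9]
append 6 → [3, 27, 9, 6]
reverse → [6, 9, 27, 3]
lst[-1]*lst[0] = 3*6 = 18

18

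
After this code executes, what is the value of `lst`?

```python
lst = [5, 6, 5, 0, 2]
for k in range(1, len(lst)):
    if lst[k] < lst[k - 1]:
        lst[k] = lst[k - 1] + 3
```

k=1: 6>=5, unchanged → [5, 6, 5, 0, 2]
k=2: 5<6, lst[2] = 6+3 = 9 → [5, 6, 9, 0, 2]
k=3: 0<9, lst[3] = 9+3 = 12 → [5, 6, 9, 12, 2]
k=4: 2<12, lst[4] = 12+3 = 15 → [5, 6, 9, 12, 15]

[5, 6, 9, 12, 15]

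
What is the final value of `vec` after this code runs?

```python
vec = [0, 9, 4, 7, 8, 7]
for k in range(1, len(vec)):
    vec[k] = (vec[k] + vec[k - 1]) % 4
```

[0, 1, 1, 0, 0, 3]

k=1: vec[1] = (9+0)%4 = 1 → [0, 1, 4, 7, 8, 7]
k=2: vec[2] = (4+1)%4 = 1 → [0, 1, 1, 7, 8, 7]
k=3: vec[3] = (7+1)%4 = 0 → [0, 1, 1, 0, 8, 7]
k=4: vec[4] = (8+0)%4 = 0 → [0, 1, 1, 0, 0, 7]
k=5: vec[5] = (7+0)%4 = 3 → [0, 1, 1, 0, 0, 3]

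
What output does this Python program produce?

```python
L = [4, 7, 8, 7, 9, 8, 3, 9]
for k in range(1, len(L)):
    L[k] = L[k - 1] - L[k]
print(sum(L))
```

-175

k=1: L[1] = 4-7 = -3 → [4, -3, 8, 7, 9, 8, 3, 9]
k=2: L[2] = (-3)-8 = -11 → [4, -3, -11, 7, 9, 8, 3, 9]
k=3: L[3] = (-11)-7 = -18 → [4, -3, -11, -18, 9, 8, 3, 9]
k=4: L[4] = (-18)-9 = -27 → [4, -3, -11, -18, -27, 8, 3, 9]
k=5: L[5] = (-27)-8 = -35 → [4, -3, -11, -18, -27, -35, 3, 9]
k=6: L[6] = (-35)-3 = -38 → [4, -3, -11, -18, -27, -35, -38, 9]
k=7: L[7] = (-38)-9 = -47 → [4, -3, -11, -18, -27, -35, -38, -47]
sum = -175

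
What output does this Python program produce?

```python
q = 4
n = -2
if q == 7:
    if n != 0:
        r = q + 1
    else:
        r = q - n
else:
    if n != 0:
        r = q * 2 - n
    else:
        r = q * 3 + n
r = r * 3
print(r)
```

30

q=4, n=-2
q == 7 is False; n != 0 is True
→ r = q * 2 - n = 10
r = 10*3 = 30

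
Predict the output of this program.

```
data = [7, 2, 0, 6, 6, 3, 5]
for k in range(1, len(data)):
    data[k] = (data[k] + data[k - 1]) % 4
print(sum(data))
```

14

k=1: data[1] = (2+7)%4 = 1 → [7, 1, 0, 6, 6, 3, 5]
k=2: data[2] = (0+1)%4 = 1 → [7, 1, 1, 6, 6, 3, 5]
k=3: data[3] = (6+1)%4 = 3 → [7, 1, 1, 3, 6, 3, 5]
k=4: data[4] = (6+3)%4 = 1 → [7, 1, 1, 3, 1, 3, 5]
k=5: data[5] = (3+1)%4 = 0 → [7, 1, 1, 3, 1, 0, 5]
k=6: data[6] = (5+0)%4 = 1 → [7, 1, 1, 3, 1, 0, 1]
sum = 14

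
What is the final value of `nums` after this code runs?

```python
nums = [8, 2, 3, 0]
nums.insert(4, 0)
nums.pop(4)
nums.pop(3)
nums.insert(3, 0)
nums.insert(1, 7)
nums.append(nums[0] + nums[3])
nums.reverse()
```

[11, 0, 3, 2, 7, 8]

insert 0 at 4 → [8, 2, 3, 0, 0]
pop(4) removes 0 → [8, 2, 3, 0]
pop(3) removes 0 → [8, 2, 3]
insert 0 at 3 → [8, 2, 3, 0]
insert 7 at 1 → [8, 7, 2, 3, 0]
append nums[0]+nums[3] = 8+3 = 11 → [8, 7, 2, 3, 0, 11]
reverse → [11, 0, 3, 2, 7, 8]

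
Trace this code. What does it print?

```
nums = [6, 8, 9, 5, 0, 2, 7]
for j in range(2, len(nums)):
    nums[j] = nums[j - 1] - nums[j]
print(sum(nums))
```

-22

j=2: nums[2] = 8-9 = -1 → [6, 8, -1, 5, 0, 2, 7]
j=3: nums[3] = (-1)-5 = -6 → [6, 8, -1, -6, 0, 2, 7]
j=4: nums[4] = (-6)-0 = -6 → [6, 8, -1, -6, -6, 2, 7]
j=5: nums[5] = (-6)-2 = -8 → [6, 8, -1, -6, -6, -8, 7]
j=6: nums[6] = (-8)-7 = -15 → [6, 8, -1, -6, -6, -8, -15]
sum = -22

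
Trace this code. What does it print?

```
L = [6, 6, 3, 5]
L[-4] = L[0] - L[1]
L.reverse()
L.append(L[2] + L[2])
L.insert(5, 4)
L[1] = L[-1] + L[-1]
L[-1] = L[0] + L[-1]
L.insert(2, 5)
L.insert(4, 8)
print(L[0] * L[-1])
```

L[-4] = L[0]-L[1] = 6-6 = 0 → [0, 6, 3, 5]
reverse → [5, 3, 6, 0]
append L[2]+L[2] = 6+6 = 12 → [5, 3, 6, 0, 12]
insert 4 at 5 → [5, 3, 6, 0, 12, 4]
L[1] = L[-1]+L[-1] = 4+4 = 8 → [5, 8, 6, 0, 12, 4]
L[-1] = L[0]+L[-1] = 5+4 = 9 → [5, 8, 6, 0, 12, 9]
insert 5 at 2 → [5, 8, 5, 6, 0, 12, 9]
insert 8 at 4 → [5, 8, 5, 6, 8, 0, 12, 9]
L[0]*L[-1] = 5*9 = 45

45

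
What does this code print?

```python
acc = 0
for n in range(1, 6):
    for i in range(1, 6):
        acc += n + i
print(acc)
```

n=1,i=1: acc = 0+2 = 2
n=1,i=2: acc = 2+3 = 5
n=1,i=3: acc = 5+4 = 9
n=1,i=4: acc = 9+5 = 14
n=1,i=5: acc = 14+6 = 20
n=2,i=1: acc = 20+3 = 23
n=2,i=2: acc = 23+4 = 27
n=2,i=3: acc = 27+5 = 32
n=2,i=4: acc = 32+6 = 38
n=2,i=5: acc = 38+7 = 45
n=3,i=1: acc = 45+4 = 49
n=3,i=2: acc = 49+5 = 54
n=3,i=3: acc = 54+6 = 60
n=3,i=4: acc = 60+7 = 67
n=3,i=5: acc = 67+8 = 75
n=4,i=1: acc = 75+5 = 80
n=4,i=2: acc = 80+6 = 86
n=4,i=3: acc = 86+7 = 93
n=4,i=4: acc = 93+8 = 101
n=4,i=5: acc = 101+9 = 110
n=5,i=1: acc = 110+6 = 116
n=5,i=2: acc = 116+7 = 123
n=5,i=3: acc = 123+8 = 131
n=5,i=4: acc = 131+9 = 140
n=5,i=5: acc = 140+10 = 150

150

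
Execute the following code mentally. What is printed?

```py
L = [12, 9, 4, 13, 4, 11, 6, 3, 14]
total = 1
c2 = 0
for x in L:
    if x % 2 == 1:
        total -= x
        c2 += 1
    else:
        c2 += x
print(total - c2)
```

-79

x=12: not odd; c2=12
x=9: odd, total = 1-9 = -8; c2=13
x=4: not odd; c2=17
x=13: odd, total = (-8)-13 = -21; c2=18
x=4: not odd; c2=22
x=11: odd, total = (-21)-11 = -32; c2=23
x=6: not odd; c2=29
x=3: odd, total = (-32)-3 = -35; c2=30
x=14: not odd; c2=44
total-c2 = (-35)-44 = -79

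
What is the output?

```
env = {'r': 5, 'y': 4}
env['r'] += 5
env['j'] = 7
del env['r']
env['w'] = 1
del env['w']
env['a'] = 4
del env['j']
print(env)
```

env['r'] = 5+5 = 10 → {'r': 10, 'y': 4}
env['j'] = 7 → {'r': 10, 'y': 4, 'j': 7}
del 'r' → {'y': 4, 'j': 7}
env['w'] = 1 → {'y': 4, 'j': 7, 'w': 1}
del 'w' → {'y': 4, 'j': 7}
env['a'] = 4 → {'y': 4, 'j': 7, 'a': 4}
del 'j' → {'y': 4, 'a': 4}

{'y': 4, 'a': 4}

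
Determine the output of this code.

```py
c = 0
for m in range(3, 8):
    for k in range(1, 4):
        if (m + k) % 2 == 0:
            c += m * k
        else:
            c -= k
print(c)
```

66

m=3,k=1: even sum, c = 0+3 = 3
m=3,k=2: odd sum, c = 3-2 = 1
m=3,k=3: even sum, c = 1+9 = 10
m=4,k=1: odd sum, c = 10-1 = 9
m=4,k=2: even sum, c = 9+8 = 17
m=4,k=3: odd sum, c = 17-3 = 14
m=5,k=1: even sum, c = 14+5 = 19
m=5,k=2: odd sum, c = 19-2 = 17
m=5,k=3: even sum, c = 17+15 = 32
m=6,k=1: odd sum, c = 32-1 = 31
m=6,k=2: even sum, c = 31+12 = 43
m=6,k=3: odd sum, c = 43-3 = 40
m=7,k=1: even sum, c = 40+7 = 47
m=7,k=2: odd sum, c = 47-2 = 45
m=7,k=3: even sum, c = 45+21 = 66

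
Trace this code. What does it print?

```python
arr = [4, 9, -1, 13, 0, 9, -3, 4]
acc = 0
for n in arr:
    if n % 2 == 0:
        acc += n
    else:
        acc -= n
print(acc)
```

n=4: even, acc = 0+4 = 4
n=9: not even, acc = 4-9 = -5
n=-1: not even, acc = (-5)-(-1) = -4
n=13: not even, acc = (-4)-13 = -17
n=0: even, acc = (-17)+0 = -17
n=9: not even, acc = (-17)-9 = -26
n=-3: not even, acc = (-26)-(-3) = -23
n=4: even, acc = (-23)+4 = -19

-19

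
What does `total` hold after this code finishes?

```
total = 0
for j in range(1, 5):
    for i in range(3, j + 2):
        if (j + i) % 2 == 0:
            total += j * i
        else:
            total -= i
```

j=2,i=3: odd sum, total = 0-3 = -3
j=3,i=3: even sum, total = (-3)+9 = 6
j=3,i=4: odd sum, total = 6-4 = 2
j=4,i=3: odd sum, total = 2-3 = -1
j=4,i=4: even sum, total = (-1)+16 = 15
j=4,i=5: odd sum, total = 15-5 = 10

10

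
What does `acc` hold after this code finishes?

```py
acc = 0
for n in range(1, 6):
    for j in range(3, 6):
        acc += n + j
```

n=1,j=3: acc = 0+4 = 4
n=1,j=4: acc = 4+5 = 9
n=1,j=5: acc = 9+6 = 15
n=2,j=3: acc = 15+5 = 20
n=2,j=4: acc = 20+6 = 26
n=2,j=5: acc = 26+7 = 33
n=3,j=3: acc = 33+6 = 39
n=3,j=4: acc = 39+7 = 46
n=3,j=5: acc = 46+8 = 54
n=4,j=3: acc = 54+7 = 61
n=4,j=4: acc = 61+8 = 69
n=4,j=5: acc = 69+9 = 78
n=5,j=3: acc = 78+8 = 86
n=5,j=4: acc = 86+9 = 95
n=5,j=5: acc = 95+10 = 105

105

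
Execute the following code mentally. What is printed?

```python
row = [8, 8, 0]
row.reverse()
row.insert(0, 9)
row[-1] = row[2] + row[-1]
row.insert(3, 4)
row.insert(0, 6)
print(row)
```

reverse → [0, 8, 8]
insert 9 at 0 → [9, 0, 8, 8]
row[-1] = row[2]+row[-1] = 8+8 = 16 → [9, 0, 8, 16]
insert 4 at 3 → [9, 0, 8, 4, 16]
insert 6 at 0 → [6, 9, 0, 8, 4, 16]

[6, 9, 0, 8, 4, 16]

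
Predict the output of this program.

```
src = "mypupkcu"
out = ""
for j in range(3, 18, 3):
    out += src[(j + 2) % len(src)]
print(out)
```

j=3: add src[5]='k' → 'k'
j=6: add src[0]='m' → 'km'
j=9: add src[3]='u' → 'kmu'
j=12: add src[6]='c' → 'kmuc'
j=15: add src[1]='y' → 'kmucy'

kmucy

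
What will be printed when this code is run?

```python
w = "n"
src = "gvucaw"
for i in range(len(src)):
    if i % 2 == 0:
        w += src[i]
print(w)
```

i=0: add 'g' → 'ng'
i=1: skip
i=2: add 'u' → 'ngu'
i=3: skip
i=4: add 'a' → 'ngua'
i=5: skip

ngua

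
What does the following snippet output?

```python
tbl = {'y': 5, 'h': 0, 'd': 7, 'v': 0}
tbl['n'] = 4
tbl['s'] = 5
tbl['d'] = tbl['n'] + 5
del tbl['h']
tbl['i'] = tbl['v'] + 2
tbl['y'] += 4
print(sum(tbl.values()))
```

29

tbl['n'] = 4 → {'y': 5, 'h': 0, 'd': 7, 'v': 0, 'n': 4}
tbl['s'] = 5 → {'y': 5, 'h': 0, 'd': 7, 'v': 0, 'n': 4, 's': 5}
tbl['d'] = tbl['n']+5 = 9 → {'y': 5, 'h': 0, 'd': 9, 'v': 0, 'n': 4, 's': 5}
del 'h' → {'y': 5, 'd': 9, 'v': 0, 'n': 4, 's': 5}
tbl['i'] = tbl['v']+2 = 2 → {'y': 5, 'd': 9, 'v': 0, 'n': 4, 's': 5, 'i': 2}
tbl['y'] = 5+4 = 9 → {'y': 9, 'd': 9, 'v': 0, 'n': 4, 's': 5, 'i': 2}
sum of values = 29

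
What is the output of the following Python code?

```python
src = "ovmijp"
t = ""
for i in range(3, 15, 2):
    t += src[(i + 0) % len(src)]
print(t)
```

ipvipv

i=3: add src[3]='i' → 'i'
i=5: add src[5]='p' → 'ip'
i=7: add src[1]='v' → 'ipv'
i=9: add src[3]='i' → 'ipvi'
i=11: add src[5]='p' → 'ipvip'
i=13: add src[1]='v' → 'ipvipv'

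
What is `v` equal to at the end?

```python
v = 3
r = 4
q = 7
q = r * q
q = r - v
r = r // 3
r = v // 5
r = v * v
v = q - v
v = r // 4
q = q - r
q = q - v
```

2

q = 4*7 = 28
q = 4-3 = 1
r = 4//3 = 1
r = 3//5 = 0
r = 3*3 = 9
v = 1-3 = -2
v = 9//4 = 2
q = 1-9 = -8
q = (-8)-2 = -10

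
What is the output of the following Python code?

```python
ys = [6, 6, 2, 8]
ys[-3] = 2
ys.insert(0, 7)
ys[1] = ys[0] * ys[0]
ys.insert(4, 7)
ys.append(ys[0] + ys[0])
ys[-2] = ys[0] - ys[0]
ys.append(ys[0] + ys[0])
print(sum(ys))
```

95

ys[-3] = 2 → [6, 2, 2, 8]
insert 7 at 0 → [7, 6, 2, 2, 8]
ys[1] = ys[0]*ys[0] = 7*7 = 49 → [7, 49, 2, 2, 8]
insert 7 at 4 → [7, 49, 2, 2, 7, 8]
append ys[0]+ys[0] = 7+7 = 14 → [7, 49, 2, 2, 7, 8, 14]
ys[-2] = ys[0]-ys[0] = 7-7 = 0 → [7, 49, 2, 2, 7, 0, 14]
append ys[0]+ys[0] = 7+7 = 14 → [7, 49, 2, 2, 7, 0, 14, 14]
sum = 95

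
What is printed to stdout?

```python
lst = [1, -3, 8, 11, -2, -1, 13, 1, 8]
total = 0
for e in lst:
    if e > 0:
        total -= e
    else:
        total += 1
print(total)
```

-39

e=1: >0, total = 0-1 = -1
e=-3: not >0, total = (-1)+1 = 0
e=8: >0, total = 0-8 = -8
e=11: >0, total = (-8)-11 = -19
e=-2: not >0, total = (-19)+1 = -18
e=-1: not >0, total = (-18)+1 = -17
e=13: >0, total = (-17)-13 = -30
e=1: >0, total = (-30)-1 = -31
e=8: >0, total = (-31)-8 = -39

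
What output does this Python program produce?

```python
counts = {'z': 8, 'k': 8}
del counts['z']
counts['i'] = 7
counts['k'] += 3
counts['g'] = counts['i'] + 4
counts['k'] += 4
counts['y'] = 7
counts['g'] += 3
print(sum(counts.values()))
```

43

del 'z' → {'k': 8}
counts['i'] = 7 → {'k': 8, 'i': 7}
counts['k'] = 8+3 = 11 → {'k': 11, 'i': 7}
counts['g'] = counts['i']+4 = 11 → {'k': 11, 'i': 7, 'g': 11}
counts['k'] = 11+4 = 15 → {'k': 15, 'i': 7, 'g': 11}
counts['y'] = 7 → {'k': 15, 'i': 7, 'g': 11, 'y': 7}
counts['g'] = 11+3 = 14 → {'k': 15, 'i': 7, 'g': 14, 'y': 7}
sum of values = 43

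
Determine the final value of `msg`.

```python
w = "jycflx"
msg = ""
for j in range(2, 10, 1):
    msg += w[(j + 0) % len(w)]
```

'cflxjycf'

j=2: add w[2]='c' → 'c'
j=3: add w[3]='f' → 'cf'
j=4: add w[4]='l' → 'cfl'
j=5: add w[5]='x' → 'cflx'
j=6: add w[0]='j' → 'cflxj'
j=7: add w[1]='y' → 'cflxjy'
j=8: add w[2]='c' → 'cflxjyc'
j=9: add w[3]='f' → 'cflxjycf'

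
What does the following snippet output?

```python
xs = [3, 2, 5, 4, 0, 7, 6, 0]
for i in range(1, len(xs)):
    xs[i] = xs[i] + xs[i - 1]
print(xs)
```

i=1: xs[1] = 2+3 = 5 → [3, 5, 5, 4, 0, 7, 6, 0]
i=2: xs[2] = 5+5 = 10 → [3, 5, 10, 4, 0, 7, 6, 0]
i=3: xs[3] = 4+10 = 14 → [3, 5, 10, 14, 0, 7, 6, 0]
i=4: xs[4] = 0+14 = 14 → [3, 5, 10, 14, 14, 7, 6, 0]
i=5: xs[5] = 7+14 = 21 → [3, 5, 10, 14, 14, 21, 6, 0]
i=6: xs[6] = 6+21 = 27 → [3, 5, 10, 14, 14, 21, 27, 0]
i=7: xs[7] = 0+27 = 27 → [3, 5, 10, 14, 14, 21, 27, 27]

[3, 5, 10, 14, 14, 21, 27, 27]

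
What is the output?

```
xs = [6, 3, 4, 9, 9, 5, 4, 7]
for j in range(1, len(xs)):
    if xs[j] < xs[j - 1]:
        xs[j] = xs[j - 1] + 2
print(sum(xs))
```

104

j=1: 3<6, xs[1] = 6+2 = 8 → [6, 8, 4, 9, 9, 5, 4, 7]
j=2: 4<8, xs[2] = 8+2 = 10 → [6, 8, 10, 9, 9, 5, 4, 7]
j=3: 9<10, xs[3] = 10+2 = 12 → [6, 8, 10, 12, 9, 5, 4, 7]
j=4: 9<12, xs[4] = 12+2 = 14 → [6, 8, 10, 12, 14, 5, 4, 7]
j=5: 5<14, xs[5] = 14+2 = 16 → [6, 8, 10, 12, 14, 16, 4, 7]
j=6: 4<16, xs[6] = 16+2 = 18 → [6, 8, 10, 12, 14, 16, 18, 7]
j=7: 7<18, xs[7] = 18+2 = 20 → [6, 8, 10, 12, 14, 16, 18, 20]
sum = 104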